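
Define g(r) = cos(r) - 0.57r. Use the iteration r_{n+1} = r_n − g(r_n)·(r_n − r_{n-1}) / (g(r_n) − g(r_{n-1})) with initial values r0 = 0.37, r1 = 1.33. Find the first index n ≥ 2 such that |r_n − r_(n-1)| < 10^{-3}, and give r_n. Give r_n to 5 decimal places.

n = 5, r_n = 0.97887

g(0.37) = 0.7214273, g(1.33) = -0.5196239
r2 = 1.3300000 − (-0.5196239)·(0.9600000)/(-1.2410513) = 0.9280513;  |Δ| = 0.4019487
g(0.9280513) = 0.0704058
r3 = 0.9280513 − 0.0704058·(-0.4019487)/(0.5900297) = 0.9760141;  |Δ| = 0.0479628
g(0.9760141) = 0.0040003
r4 = 0.9760141 − 0.0040003·(0.0479628)/(-0.0664054) = 0.9789034;  |Δ| = 0.0028893
g(0.9789034) = -0.0000421
r5 = 0.9789034 − (-0.0000421)·(0.0028893)/(-0.0040424) = 0.9788734;  |Δ| = 0.0000301
|r5 − r4| = 0.0000301 < 10^{-3}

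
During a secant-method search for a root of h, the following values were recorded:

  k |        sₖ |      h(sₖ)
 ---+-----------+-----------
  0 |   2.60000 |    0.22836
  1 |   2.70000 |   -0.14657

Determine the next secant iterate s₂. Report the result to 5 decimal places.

s₂ = 2.70000 − (-0.14657)·(2.70000 − 2.60000) / (-0.14657 − 0.22836)
   = 2.70000 − (-0.0146570)/(-0.3749300) = 2.6609074

2.66091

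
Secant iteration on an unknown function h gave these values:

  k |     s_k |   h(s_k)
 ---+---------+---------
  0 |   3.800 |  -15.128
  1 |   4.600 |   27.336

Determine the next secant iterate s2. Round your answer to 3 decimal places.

4.085

s2 = 4.600 − 27.336·(4.600 − 3.800) / (27.336 − (-15.128))
   = 4.600 − (21.86880)/(42.46400) = 4.08500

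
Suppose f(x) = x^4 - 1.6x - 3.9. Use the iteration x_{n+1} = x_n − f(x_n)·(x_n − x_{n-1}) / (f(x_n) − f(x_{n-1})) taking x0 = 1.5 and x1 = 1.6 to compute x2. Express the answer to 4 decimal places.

f(1.5) = -1.237500, f(1.6) = 0.093600
x2 = 1.600000 − 0.093600·(1.600000 − 1.500000) / (0.093600 − (-1.237500)) = 1.600000 − (0.009360)/(1.331100) = 1.592968

1.5930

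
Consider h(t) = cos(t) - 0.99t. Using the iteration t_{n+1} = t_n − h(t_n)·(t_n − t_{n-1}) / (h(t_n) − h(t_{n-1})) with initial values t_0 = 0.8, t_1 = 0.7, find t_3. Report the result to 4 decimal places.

h(0.8) = -0.095293, h(0.7) = 0.071842
t_2 = 0.700000 − 0.071842·(0.700000 − 0.800000) / (0.071842 − (-0.095293)) = 0.700000 − (-0.007184)/(0.167135) = 0.742984
h(0.742984) = 0.000898
t_3 = 0.742984 − 0.000898·(0.742984 − 0.700000) / (0.000898 − 0.071842) = 0.742984 − (0.000039)/(-0.070944) = 0.743529

0.7435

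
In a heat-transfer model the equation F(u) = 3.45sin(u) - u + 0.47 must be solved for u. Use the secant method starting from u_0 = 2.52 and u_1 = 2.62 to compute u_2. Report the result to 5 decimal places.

2.50950

F(2.52) = -0.0409593, F(2.62) = -0.4309973
u_2 = 2.6200000 − (-0.4309973)·(2.6200000 − 2.5200000) / (-0.4309973 − (-0.0409593)) = 2.6200000 − (-0.0430997)/(-0.3900381) = 2.5094987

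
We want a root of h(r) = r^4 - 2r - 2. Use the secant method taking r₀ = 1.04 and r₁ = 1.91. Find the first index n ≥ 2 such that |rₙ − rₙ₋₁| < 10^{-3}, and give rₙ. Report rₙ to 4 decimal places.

h(1.04) = -2.910141, h(1.91) = 7.488634
r₂ = 1.910000 − 7.488634·(0.870000)/(10.398775) = 1.283473;  |Δ| = 0.626527
h(1.283473) = -1.853338
r₃ = 1.283473 − (-1.853338)·(-0.626527)/(-9.341971) = 1.407769;  |Δ| = 0.124296
h(1.407769) = -0.887955
r₄ = 1.407769 − (-0.887955)·(0.124296)/(0.965383) = 1.522095;  |Δ| = 0.114327
h(1.522095) = 0.323252
r₅ = 1.522095 − 0.323252·(0.114327)/(1.211207) = 1.491583;  |Δ| = 0.030512
h(1.491583) = -0.033338
r₆ = 1.491583 − (-0.033338)·(-0.030512)/(-0.356591) = 1.494436;  |Δ| = 0.002853
h(1.494436) = -0.001069
r₇ = 1.494436 − (-0.001069)·(0.002853)/(0.032269) = 1.494531;  |Δ| = 0.000095
|r₇ − r₆| = 0.000095 < 10^{-3}

n = 7, rₙ = 1.4945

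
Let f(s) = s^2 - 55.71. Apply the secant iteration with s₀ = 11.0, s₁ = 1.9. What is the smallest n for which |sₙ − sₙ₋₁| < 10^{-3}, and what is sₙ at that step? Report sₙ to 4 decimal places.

f(11.0) = 65.290000, f(1.9) = -52.100000
s₂ = 1.900000 − (-52.100000)·(-9.100000)/(-117.390000) = 5.938760;  |Δ| = 4.038760
f(5.938760) = -20.441133
s₃ = 5.938760 − (-20.441133)·(4.038760)/(31.658867) = 8.546460;  |Δ| = 2.607700
f(8.546460) = 17.331973
s₄ = 8.546460 − 17.331973·(2.607700)/(37.773106) = 7.349932;  |Δ| = 1.196528
f(7.349932) = -1.688507
s₅ = 7.349932 − (-1.688507)·(-1.196528)/(-19.020479) = 7.456151;  |Δ| = 0.106220
f(7.456151) = -0.115812
s₆ = 7.456151 − (-0.115812)·(0.106220)/(1.572695) = 7.463973;  |Δ| = 0.007822
f(7.463973) = 0.000892
s₇ = 7.463973 − 0.000892·(0.007822)/(0.116704) = 7.463913;  |Δ| = 0.000060
|s₇ − s₆| = 0.000060 < 10^{-3}

n = 7, sₙ = 7.4639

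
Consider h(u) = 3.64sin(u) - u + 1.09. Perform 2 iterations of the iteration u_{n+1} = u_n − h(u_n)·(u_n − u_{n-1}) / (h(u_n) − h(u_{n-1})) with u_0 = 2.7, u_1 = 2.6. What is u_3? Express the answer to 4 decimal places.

2.6873

h(2.7) = -0.054337, h(2.6) = 0.366425
u_2 = 2.600000 − 0.366425·(2.600000 − 2.700000) / (0.366425 − (-0.054337)) = 2.600000 − (-0.036642)/(0.420762) = 2.687086
h(2.687086) = 0.000944
u_3 = 2.687086 − 0.000944·(2.687086 − 2.600000) / (0.000944 − 0.366425) = 2.687086 − (0.000082)/(-0.365481) = 2.687311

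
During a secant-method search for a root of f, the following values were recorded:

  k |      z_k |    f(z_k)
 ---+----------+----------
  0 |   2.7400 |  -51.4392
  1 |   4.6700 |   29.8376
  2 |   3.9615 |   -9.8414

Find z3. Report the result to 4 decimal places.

4.1372

z3 = 3.9615 − (-9.8414)·(3.9615 − 4.6700) / (-9.8414 − 29.8376)
   = 3.9615 − (6.972632)/(-39.679000) = 4.137226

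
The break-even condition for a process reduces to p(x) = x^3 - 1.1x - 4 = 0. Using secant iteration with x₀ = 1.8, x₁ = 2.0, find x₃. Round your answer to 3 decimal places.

p(1.8) = -0.14800, p(2.0) = 1.80000
x₂ = 2.00000 − 1.80000·(2.00000 − 1.80000) / (1.80000 − (-0.14800)) = 2.00000 − (0.36000)/(1.94800) = 1.81520
p(1.81520) = -0.01577
x₃ = 1.81520 − (-0.01577)·(1.81520 − 2.00000) / (-0.01577 − 1.80000) = 1.81520 − (0.00291)/(-1.81577) = 1.81680

1.817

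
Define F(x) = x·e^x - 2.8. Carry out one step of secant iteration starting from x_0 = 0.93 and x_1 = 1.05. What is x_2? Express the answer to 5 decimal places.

F(0.93) = -0.4429065, F(1.05) = 0.2005337
x_2 = 1.0500000 − 0.2005337·(1.0500000 − 0.9300000) / (0.2005337 − (-0.4429065)) = 1.0500000 − (0.0240640)/(0.6434401) = 1.0126010

1.01260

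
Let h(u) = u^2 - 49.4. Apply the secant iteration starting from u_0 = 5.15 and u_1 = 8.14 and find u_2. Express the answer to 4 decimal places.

6.8714

h(5.15) = -22.877500, h(8.14) = 16.859600
u_2 = 8.140000 − 16.859600·(8.140000 − 5.150000) / (16.859600 − (-22.877500)) = 8.140000 − (50.410204)/(39.737100) = 6.871407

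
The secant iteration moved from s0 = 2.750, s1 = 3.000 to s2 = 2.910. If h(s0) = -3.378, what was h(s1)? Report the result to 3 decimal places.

The secant line through (2.750, -3.378) and (3.000, h(s1)) crosses zero at s2 = 2.910.
So (2.750, -3.378), (3.000, h(s1)), (2.910, 0) are collinear:
h(s1) = -3.378 · (3.000 − 2.910) / (2.750 − 2.910) = -3.378 · (0.09000)/(-0.16000) = 1.90012

1.900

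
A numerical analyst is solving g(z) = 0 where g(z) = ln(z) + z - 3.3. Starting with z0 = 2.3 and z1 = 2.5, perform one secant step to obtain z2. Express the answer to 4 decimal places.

2.4179

g(2.3) = -0.167091, g(2.5) = 0.116291
z2 = 2.500000 − 0.116291·(2.500000 − 2.300000) / (0.116291 − (-0.167091)) = 2.500000 − (0.023258)/(0.283382) = 2.417926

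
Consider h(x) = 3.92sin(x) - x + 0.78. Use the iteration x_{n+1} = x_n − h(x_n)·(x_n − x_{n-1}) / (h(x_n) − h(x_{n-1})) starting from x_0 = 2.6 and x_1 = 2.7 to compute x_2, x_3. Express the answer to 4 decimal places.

h(2.6) = 0.200765, h(2.7) = -0.244671
x_2 = 2.700000 − (-0.244671)·(2.700000 − 2.600000) / (-0.244671 − 0.200765) = 2.700000 − (-0.024467)/(-0.445436) = 2.645072
h(2.645072) = 0.002297
x_3 = 2.645072 − 0.002297·(2.645072 − 2.700000) / (0.002297 − (-0.244671)) = 2.645072 − (-0.000126)/(0.246968) = 2.645583

2.6451, 2.6456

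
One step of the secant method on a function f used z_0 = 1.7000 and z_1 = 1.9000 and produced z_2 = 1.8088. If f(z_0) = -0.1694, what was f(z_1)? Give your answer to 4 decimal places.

0.1420

The secant line through (1.7000, -0.1694) and (1.9000, f(z_1)) crosses zero at z_2 = 1.8088.
So (1.7000, -0.1694), (1.9000, f(z_1)), (1.8088, 0) are collinear:
f(z_1) = -0.1694 · (1.9000 − 1.8088) / (1.7000 − 1.8088) = -0.1694 · (0.091200)/(-0.108800) = 0.141997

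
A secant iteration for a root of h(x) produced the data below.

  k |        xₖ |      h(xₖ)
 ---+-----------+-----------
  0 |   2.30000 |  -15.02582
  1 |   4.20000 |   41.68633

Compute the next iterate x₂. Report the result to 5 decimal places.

2.80340

x₂ = 4.20000 − 41.68633·(4.20000 − 2.30000) / (41.68633 − (-15.02582))
   = 4.20000 − (79.2040270)/(56.7121500) = 2.8034029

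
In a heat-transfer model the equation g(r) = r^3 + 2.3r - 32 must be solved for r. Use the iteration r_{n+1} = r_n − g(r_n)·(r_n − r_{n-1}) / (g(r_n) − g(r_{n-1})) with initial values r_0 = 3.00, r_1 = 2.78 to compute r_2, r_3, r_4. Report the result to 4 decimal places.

g(3.00) = 1.900000, g(2.78) = -4.121048
r_2 = 2.780000 − (-4.121048)·(2.780000 − 3.000000) / (-4.121048 − 1.900000) = 2.780000 − (0.906631)/(-6.021048) = 2.930577
g(2.930577) = -0.091056
r_3 = 2.930577 − (-0.091056)·(2.930577 − 2.780000) / (-0.091056 − (-4.121048)) = 2.930577 − (-0.013711)/(4.029992) = 2.933979
g(2.933979) = 0.004529
r_4 = 2.933979 − 0.004529·(2.933979 − 2.930577) / (0.004529 − (-0.091056)) = 2.933979 − (0.000015)/(0.095585) = 2.933818

2.9306, 2.9340, 2.9338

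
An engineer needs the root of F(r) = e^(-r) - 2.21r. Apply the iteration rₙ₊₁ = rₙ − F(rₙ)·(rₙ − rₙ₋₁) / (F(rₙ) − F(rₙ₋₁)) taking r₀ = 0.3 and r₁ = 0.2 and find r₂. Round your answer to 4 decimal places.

0.3260

F(0.3) = 0.077818, F(0.2) = 0.376731
r₂ = 0.200000 − 0.376731·(0.200000 − 0.300000) / (0.376731 − 0.077818) = 0.200000 − (-0.037673)/(0.298913) = 0.326034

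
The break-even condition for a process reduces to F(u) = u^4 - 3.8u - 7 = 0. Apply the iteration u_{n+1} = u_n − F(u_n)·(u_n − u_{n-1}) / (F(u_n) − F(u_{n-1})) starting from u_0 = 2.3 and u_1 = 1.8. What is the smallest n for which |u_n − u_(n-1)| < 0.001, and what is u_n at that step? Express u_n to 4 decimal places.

n = 5, u_n = 1.9481

F(2.3) = 12.244100, F(1.8) = -3.342400
u_2 = 1.800000 − (-3.342400)·(-0.500000)/(-15.586500) = 1.907221;  |Δ| = 0.107221
F(1.907221) = -1.016092
u_3 = 1.907221 − (-1.016092)·(0.107221)/(2.326308) = 1.954053;  |Δ| = 0.046832
F(1.954053) = 0.154199
u_4 = 1.954053 − 0.154199·(0.046832)/(1.170291) = 1.947883;  |Δ| = 0.006171
F(1.947883) = -0.005645
u_5 = 1.947883 − (-0.005645)·(-0.006171)/(-0.159844) = 1.948101;  |Δ| = 0.000218
|u_5 − u_4| = 0.000218 < 0.001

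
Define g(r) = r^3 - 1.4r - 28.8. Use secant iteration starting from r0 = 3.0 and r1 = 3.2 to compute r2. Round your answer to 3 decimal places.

g(3.0) = -6.00000, g(3.2) = -0.51200
r2 = 3.20000 − (-0.51200)·(3.20000 − 3.00000) / (-0.51200 − (-6.00000)) = 3.20000 − (-0.10240)/(5.48800) = 3.21866

3.219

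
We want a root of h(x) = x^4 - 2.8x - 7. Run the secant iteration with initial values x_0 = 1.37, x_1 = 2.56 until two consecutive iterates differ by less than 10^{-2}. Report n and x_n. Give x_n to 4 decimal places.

n = 6, x_n = 1.8702

h(1.37) = -7.313246, h(2.56) = 28.781673
x_2 = 2.560000 − 28.781673·(1.190000)/(36.094919) = 1.611108;  |Δ| = 0.948892
h(1.611108) = -4.773609
x_3 = 1.611108 − (-4.773609)·(-0.948892)/(-33.555282) = 1.746098;  |Δ| = 0.134990
h(1.746098) = -2.593536
x_4 = 1.746098 − (-2.593536)·(0.134990)/(2.180073) = 1.906690;  |Δ| = 0.160592
h(1.906690) = 0.877891
x_5 = 1.906690 − 0.877891·(0.160592)/(3.471427) = 1.866078;  |Δ| = 0.040612
h(1.866078) = -0.098974
x_6 = 1.866078 − (-0.098974)·(-0.040612)/(-0.976865) = 1.870193;  |Δ| = 0.004115
|x_6 − x_5| = 0.004115 < 10^{-2}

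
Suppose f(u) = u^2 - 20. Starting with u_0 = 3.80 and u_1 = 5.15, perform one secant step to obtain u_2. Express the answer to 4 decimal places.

f(3.80) = -5.560000, f(5.15) = 6.522500
u_2 = 5.150000 − 6.522500·(5.150000 − 3.800000) / (6.522500 − (-5.560000)) = 5.150000 − (8.805375)/(12.082500) = 4.421229

4.4212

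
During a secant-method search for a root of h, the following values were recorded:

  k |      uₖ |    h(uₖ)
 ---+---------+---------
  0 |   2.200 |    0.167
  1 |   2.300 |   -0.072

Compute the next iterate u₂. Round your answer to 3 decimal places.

2.270

u₂ = 2.300 − (-0.072)·(2.300 − 2.200) / (-0.072 − 0.167)
   = 2.300 − (-0.00720)/(-0.23900) = 2.26987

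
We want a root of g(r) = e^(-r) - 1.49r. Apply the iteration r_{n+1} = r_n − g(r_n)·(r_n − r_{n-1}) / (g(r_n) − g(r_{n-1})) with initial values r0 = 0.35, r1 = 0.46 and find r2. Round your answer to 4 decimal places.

0.4349

g(0.35) = 0.183188, g(0.46) = -0.054116
r2 = 0.460000 − (-0.054116)·(0.460000 − 0.350000) / (-0.054116 − 0.183188) = 0.460000 − (-0.005953)/(-0.237304) = 0.434915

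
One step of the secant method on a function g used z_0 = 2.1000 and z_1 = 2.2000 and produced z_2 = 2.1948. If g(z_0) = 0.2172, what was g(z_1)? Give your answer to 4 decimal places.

-0.0119

The secant line through (2.1000, 0.2172) and (2.2000, g(z_1)) crosses zero at z_2 = 2.1948.
So (2.1000, 0.2172), (2.2000, g(z_1)), (2.1948, 0) are collinear:
g(z_1) = 0.2172 · (2.2000 − 2.1948) / (2.1000 − 2.1948) = 0.2172 · (0.005200)/(-0.094800) = -0.011914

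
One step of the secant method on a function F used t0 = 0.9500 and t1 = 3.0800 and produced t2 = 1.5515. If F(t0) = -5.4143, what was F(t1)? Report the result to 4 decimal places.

13.7585

The secant line through (0.9500, -5.4143) and (3.0800, F(t1)) crosses zero at t2 = 1.5515.
So (0.9500, -5.4143), (3.0800, F(t1)), (1.5515, 0) are collinear:
F(t1) = -5.4143 · (3.0800 − 1.5515) / (0.9500 − 1.5515) = -5.4143 · (1.528500)/(-0.601500) = 13.758533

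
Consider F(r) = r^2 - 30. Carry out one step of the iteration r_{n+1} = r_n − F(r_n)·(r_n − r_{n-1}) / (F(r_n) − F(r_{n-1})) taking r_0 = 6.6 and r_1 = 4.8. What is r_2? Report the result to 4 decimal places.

5.4105

F(6.6) = 13.560000, F(4.8) = -6.960000
r_2 = 4.800000 − (-6.960000)·(4.800000 − 6.600000) / (-6.960000 − 13.560000) = 4.800000 − (12.528000)/(-20.520000) = 5.410526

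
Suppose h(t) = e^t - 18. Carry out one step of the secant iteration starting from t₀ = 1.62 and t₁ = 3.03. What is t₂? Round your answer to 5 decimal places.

2.78690

h(1.62) = -12.9469097, h(3.03) = 2.6972326
t₂ = 3.0300000 − 2.6972326·(3.0300000 − 1.6200000) / (2.6972326 − (-12.9469097)) = 3.0300000 − (3.8030980)/(15.6441423) = 2.7868996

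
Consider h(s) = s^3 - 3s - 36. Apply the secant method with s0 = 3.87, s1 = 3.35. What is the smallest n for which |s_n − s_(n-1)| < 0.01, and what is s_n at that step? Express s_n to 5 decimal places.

h(3.87) = 10.3506030, h(3.35) = -8.4546250
s2 = 3.3500000 − (-8.4546250)·(-0.5200000)/(-18.8052280) = 3.5837863;  |Δ| = 0.2337863
h(3.5837863) = -0.7229121
s3 = 3.5837863 − (-0.7229121)·(0.2337863)/(7.7317129) = 3.6056452;  |Δ| = 0.0218589
h(3.6056452) = 0.0588957
s4 = 3.6056452 − 0.0588957·(0.0218589)/(0.7818078) = 3.6039986;  |Δ| = 0.0016467
|s4 − s3| = 0.0016467 < 0.01

n = 4, s_n = 3.60400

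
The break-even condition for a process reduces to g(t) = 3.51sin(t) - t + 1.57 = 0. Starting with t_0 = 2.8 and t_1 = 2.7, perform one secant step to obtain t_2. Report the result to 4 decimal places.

g(2.8) = -0.054192, g(2.7) = 0.370103
t_2 = 2.700000 − 0.370103·(2.700000 − 2.800000) / (0.370103 − (-0.054192)) = 2.700000 − (-0.037010)/(0.424295) = 2.787228

2.7872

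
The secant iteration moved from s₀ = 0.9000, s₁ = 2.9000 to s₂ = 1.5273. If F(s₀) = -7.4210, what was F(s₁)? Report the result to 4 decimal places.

16.2391

The secant line through (0.9000, -7.4210) and (2.9000, F(s₁)) crosses zero at s₂ = 1.5273.
So (0.9000, -7.4210), (2.9000, F(s₁)), (1.5273, 0) are collinear:
F(s₁) = -7.4210 · (2.9000 − 1.5273) / (0.9000 − 1.5273) = -7.4210 · (1.372700)/(-0.627300) = 16.239131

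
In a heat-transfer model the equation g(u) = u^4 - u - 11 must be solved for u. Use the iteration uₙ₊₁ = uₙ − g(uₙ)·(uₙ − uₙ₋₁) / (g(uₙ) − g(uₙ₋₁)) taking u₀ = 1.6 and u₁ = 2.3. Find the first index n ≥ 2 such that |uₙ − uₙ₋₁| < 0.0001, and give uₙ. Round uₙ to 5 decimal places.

n = 6, uₙ = 1.89498

g(1.6) = -6.0464000, g(2.3) = 14.6841000
u₂ = 2.3000000 − 14.6841000·(0.7000000)/(20.7305000) = 1.8041668;  |Δ| = 0.4958332
g(1.8041668) = -2.2090255
u₃ = 1.8041668 − (-2.2090255)·(-0.4958332)/(-16.8931255) = 1.8690043;  |Δ| = 0.0648375
g(1.8690043) = -0.6667179
u₄ = 1.8690043 − (-0.6667179)·(0.0648375)/(1.5423076) = 1.8970327;  |Δ| = 0.0280283
g(1.8970327) = 0.0538458
u₅ = 1.8970327 − 0.0538458·(0.0280283)/(0.7205637) = 1.8949382;  |Δ| = 0.0020945
g(1.8949382) = -0.0011605
u₆ = 1.8949382 − (-0.0011605)·(-0.0020945)/(-0.0550063) = 1.8949824;  |Δ| = 0.0000442
|u₆ − u₅| = 0.0000442 < 0.0001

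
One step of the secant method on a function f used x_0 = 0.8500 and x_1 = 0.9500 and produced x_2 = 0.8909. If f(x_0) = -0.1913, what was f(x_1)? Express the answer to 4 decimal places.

The secant line through (0.8500, -0.1913) and (0.9500, f(x_1)) crosses zero at x_2 = 0.8909.
So (0.8500, -0.1913), (0.9500, f(x_1)), (0.8909, 0) are collinear:
f(x_1) = -0.1913 · (0.9500 − 0.8909) / (0.8500 − 0.8909) = -0.1913 · (0.059100)/(-0.040900) = 0.276426

0.2764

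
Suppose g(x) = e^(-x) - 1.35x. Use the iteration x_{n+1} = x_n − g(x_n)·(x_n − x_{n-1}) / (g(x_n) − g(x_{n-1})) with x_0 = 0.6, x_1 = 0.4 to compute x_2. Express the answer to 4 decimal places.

g(0.6) = -0.261188, g(0.4) = 0.130320
x_2 = 0.400000 − 0.130320·(0.400000 − 0.600000) / (0.130320 − (-0.261188)) = 0.400000 − (-0.026064)/(0.391508) = 0.466573

0.4666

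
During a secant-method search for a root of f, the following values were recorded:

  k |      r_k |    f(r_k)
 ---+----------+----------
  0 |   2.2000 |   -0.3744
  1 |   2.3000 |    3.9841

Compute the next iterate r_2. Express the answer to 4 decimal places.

2.2086

r_2 = 2.3000 − 3.9841·(2.3000 − 2.2000) / (3.9841 − (-0.3744))
   = 2.3000 − (0.398410)/(4.358500) = 2.208590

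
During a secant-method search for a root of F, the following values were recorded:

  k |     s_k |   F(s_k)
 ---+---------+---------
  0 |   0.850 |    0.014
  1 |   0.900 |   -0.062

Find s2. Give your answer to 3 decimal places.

s2 = 0.900 − (-0.062)·(0.900 − 0.850) / (-0.062 − 0.014)
   = 0.900 − (-0.00310)/(-0.07600) = 0.85921

0.859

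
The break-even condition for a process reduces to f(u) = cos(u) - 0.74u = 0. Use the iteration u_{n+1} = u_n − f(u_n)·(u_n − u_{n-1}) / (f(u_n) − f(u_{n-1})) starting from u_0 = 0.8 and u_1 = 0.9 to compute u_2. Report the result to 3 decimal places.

0.870

f(0.8) = 0.10471, f(0.9) = -0.04439
u_2 = 0.90000 − (-0.04439)·(0.90000 − 0.80000) / (-0.04439 − 0.10471) = 0.90000 − (-0.00444)/(-0.14910) = 0.87023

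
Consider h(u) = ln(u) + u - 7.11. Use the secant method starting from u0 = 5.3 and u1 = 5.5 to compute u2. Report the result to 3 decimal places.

h(5.3) = -0.14229, h(5.5) = 0.09475
u2 = 5.50000 − 0.09475·(5.50000 − 5.30000) / (0.09475 − (-0.14229)) = 5.50000 − (0.01895)/(0.23704) = 5.42006

5.420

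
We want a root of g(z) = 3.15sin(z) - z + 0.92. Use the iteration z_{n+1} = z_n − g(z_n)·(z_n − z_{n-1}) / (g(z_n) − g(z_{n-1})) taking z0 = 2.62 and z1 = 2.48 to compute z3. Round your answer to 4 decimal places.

2.5848

g(2.62) = -0.130476, g(2.48) = 0.375279
z2 = 2.480000 − 0.375279·(2.480000 − 2.620000) / (0.375279 − (-0.130476)) = 2.480000 − (-0.052539)/(0.505755) = 2.583882
g(2.583882) = 0.003239
z3 = 2.583882 − 0.003239·(2.583882 − 2.480000) / (0.003239 − 0.375279) = 2.583882 − (0.000336)/(-0.372040) = 2.584787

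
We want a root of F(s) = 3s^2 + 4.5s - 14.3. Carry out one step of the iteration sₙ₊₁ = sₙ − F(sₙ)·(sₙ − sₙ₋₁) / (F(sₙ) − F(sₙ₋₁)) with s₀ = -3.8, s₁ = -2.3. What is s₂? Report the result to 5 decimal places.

F(-3.8) = 11.9200000, F(-2.3) = -8.7800000
s₂ = -2.3000000 − (-8.7800000)·(-2.3000000 − (-3.8000000)) / (-8.7800000 − 11.9200000) = -2.3000000 − (-13.1700000)/(-20.7000000) = -2.9362319

-2.93623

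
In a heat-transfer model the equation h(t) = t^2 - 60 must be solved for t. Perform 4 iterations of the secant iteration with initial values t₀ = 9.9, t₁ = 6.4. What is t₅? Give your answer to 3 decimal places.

h(9.9) = 38.01000, h(6.4) = -19.04000
t₂ = 6.40000 − (-19.04000)·(6.40000 − 9.90000) / (-19.04000 − 38.01000) = 6.40000 − (66.64000)/(-57.05000) = 7.56810
h(7.56810) = -2.72389
t₃ = 7.56810 − (-2.72389)·(7.56810 − 6.40000) / (-2.72389 − (-19.04000)) = 7.56810 − (-3.18177)/(16.31611) = 7.76311
h(7.76311) = 0.26582
t₄ = 7.76311 − 0.26582·(7.76311 − 7.56810) / (0.26582 − (-2.72389)) = 7.76311 − (0.05184)/(2.98971) = 7.74577
h(7.74577) = -0.00308
t₅ = 7.74577 − (-0.00308)·(7.74577 − 7.76311) / (-0.00308 − 0.26582) = 7.74577 − (0.00005)/(-0.26890) = 7.74597

7.746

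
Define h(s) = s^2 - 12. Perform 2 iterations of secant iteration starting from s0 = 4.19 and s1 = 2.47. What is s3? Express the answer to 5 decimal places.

h(4.19) = 5.5561000, h(2.47) = -5.8991000
s2 = 2.4700000 − (-5.8991000)·(2.4700000 − 4.1900000) / (-5.8991000 − 5.5561000) = 2.4700000 − (10.1464520)/(-11.4552000) = 3.3557508
h(3.3557508) = -0.7389369
s3 = 3.3557508 − (-0.7389369)·(3.3557508 − 2.4700000) / (-0.7389369 − (-5.8991000)) = 3.3557508 − (-0.6545139)/(5.1601631) = 3.4825905

3.48259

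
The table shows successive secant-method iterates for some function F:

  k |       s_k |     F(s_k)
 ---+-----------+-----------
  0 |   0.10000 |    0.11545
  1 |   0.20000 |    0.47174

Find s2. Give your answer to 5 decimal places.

s2 = 0.20000 − 0.47174·(0.20000 − 0.10000) / (0.47174 − 0.11545)
   = 0.20000 − (0.0471740)/(0.3562900) = 0.0675966

0.06760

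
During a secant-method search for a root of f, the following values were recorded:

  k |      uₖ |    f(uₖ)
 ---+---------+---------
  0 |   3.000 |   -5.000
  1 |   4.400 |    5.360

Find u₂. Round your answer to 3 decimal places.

3.676

u₂ = 4.400 − 5.360·(4.400 − 3.000) / (5.360 − (-5.000))
   = 4.400 − (7.50400)/(10.36000) = 3.67568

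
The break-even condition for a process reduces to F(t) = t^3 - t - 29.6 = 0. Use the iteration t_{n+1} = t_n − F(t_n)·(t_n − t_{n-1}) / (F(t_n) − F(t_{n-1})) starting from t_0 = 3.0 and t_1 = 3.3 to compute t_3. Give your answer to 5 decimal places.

3.20087

F(3.0) = -5.6000000, F(3.3) = 3.0370000
t_2 = 3.3000000 − 3.0370000·(3.3000000 − 3.0000000) / (3.0370000 − (-5.6000000)) = 3.3000000 − (0.9111000)/(8.6370000) = 3.1945120
F(3.1945120) = -0.1948149
t_3 = 3.1945120 − (-0.1948149)·(3.1945120 − 3.3000000) / (-0.1948149 − 3.0370000) = 3.1945120 − (0.0205506)/(-3.2318149) = 3.2008708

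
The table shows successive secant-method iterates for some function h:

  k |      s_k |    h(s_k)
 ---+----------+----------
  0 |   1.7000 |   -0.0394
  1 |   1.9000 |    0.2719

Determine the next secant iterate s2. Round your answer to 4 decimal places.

s2 = 1.9000 − 0.2719·(1.9000 − 1.7000) / (0.2719 − (-0.0394))
   = 1.9000 − (0.054380)/(0.311300) = 1.725313

1.7253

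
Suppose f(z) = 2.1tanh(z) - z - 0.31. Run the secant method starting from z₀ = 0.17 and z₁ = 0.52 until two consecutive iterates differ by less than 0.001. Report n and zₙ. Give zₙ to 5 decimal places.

f(0.17) = -0.1263998, f(0.52) = 0.1731700
z₂ = 0.5200000 − 0.1731700·(0.3500000)/(0.2995698) = 0.3176782;  |Δ| = 0.2023218
f(0.3176782) = 0.0178745
z₃ = 0.3176782 − 0.0178745·(-0.2023218)/(-0.1552956) = 0.2943910;  |Δ| = 0.0232872
f(0.2943910) = -0.0034313
z₄ = 0.2943910 − (-0.0034313)·(-0.0232872)/(-0.0213058) = 0.2981415;  |Δ| = 0.0037504
f(0.2981415) = 0.0000414
z₅ = 0.2981415 − 0.0000414·(0.0037504)/(0.0034727) = 0.2980968;  |Δ| = 0.0000447
|z₅ − z₄| = 0.0000447 < 0.001

n = 5, zₙ = 0.29810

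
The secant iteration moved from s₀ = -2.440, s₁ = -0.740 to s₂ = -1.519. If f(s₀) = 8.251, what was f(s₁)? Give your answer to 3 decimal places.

The secant line through (-2.440, 8.251) and (-0.740, f(s₁)) crosses zero at s₂ = -1.519.
So (-2.440, 8.251), (-0.740, f(s₁)), (-1.519, 0) are collinear:
f(s₁) = 8.251 · (-0.740 − (-1.519)) / (-2.440 − (-1.519)) = 8.251 · (0.77900)/(-0.92100) = -6.97886

-6.979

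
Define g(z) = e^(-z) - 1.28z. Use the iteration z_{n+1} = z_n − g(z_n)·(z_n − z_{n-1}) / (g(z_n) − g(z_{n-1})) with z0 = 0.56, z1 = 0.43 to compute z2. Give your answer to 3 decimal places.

g(0.56) = -0.14559, g(0.43) = 0.10011
z2 = 0.43000 − 0.10011·(0.43000 − 0.56000) / (0.10011 − (-0.14559)) = 0.43000 − (-0.01301)/(0.24570) = 0.48297

0.483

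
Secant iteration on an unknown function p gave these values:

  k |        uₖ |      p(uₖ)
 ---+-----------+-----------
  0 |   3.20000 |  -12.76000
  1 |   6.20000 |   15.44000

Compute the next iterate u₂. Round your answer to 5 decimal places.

4.55745

u₂ = 6.20000 − 15.44000·(6.20000 − 3.20000) / (15.44000 − (-12.76000))
   = 6.20000 − (46.3200000)/(28.2000000) = 4.5574468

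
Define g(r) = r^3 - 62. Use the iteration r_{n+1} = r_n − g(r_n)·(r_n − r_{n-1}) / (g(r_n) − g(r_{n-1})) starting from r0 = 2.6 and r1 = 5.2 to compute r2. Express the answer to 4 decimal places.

3.5388

g(2.6) = -44.424000, g(5.2) = 78.608000
r2 = 5.200000 − 78.608000·(5.200000 − 2.600000) / (78.608000 − (-44.424000)) = 5.200000 − (204.380800)/(123.032000) = 3.538800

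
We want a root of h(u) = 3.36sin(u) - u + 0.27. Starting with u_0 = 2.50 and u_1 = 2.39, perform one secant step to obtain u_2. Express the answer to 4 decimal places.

2.4387

h(2.50) = -0.219134, h(2.39) = 0.174219
u_2 = 2.390000 − 0.174219·(2.390000 − 2.500000) / (0.174219 − (-0.219134)) = 2.390000 − (-0.019164)/(0.393352) = 2.438720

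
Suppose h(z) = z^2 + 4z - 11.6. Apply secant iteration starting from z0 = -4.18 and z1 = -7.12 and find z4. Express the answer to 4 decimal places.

h(-4.18) = -10.847600, h(-7.12) = 10.614400
z2 = -7.120000 − 10.614400·(-7.120000 − (-4.180000)) / (10.614400 − (-10.847600)) = -7.120000 − (-31.206336)/(21.462000) = -5.665973
h(-5.665973) = -2.160645
z3 = -5.665973 − (-2.160645)·(-5.665973 − (-7.120000)) / (-2.160645 − 10.614400) = -5.665973 − (-3.141637)/(-12.775045) = -5.911892
h(-5.911892) = -0.297098
z4 = -5.911892 − (-0.297098)·(-5.911892 − (-5.665973)) / (-0.297098 − (-2.160645)) = -5.911892 − (0.073062)/(1.863547) = -5.951098

-5.9511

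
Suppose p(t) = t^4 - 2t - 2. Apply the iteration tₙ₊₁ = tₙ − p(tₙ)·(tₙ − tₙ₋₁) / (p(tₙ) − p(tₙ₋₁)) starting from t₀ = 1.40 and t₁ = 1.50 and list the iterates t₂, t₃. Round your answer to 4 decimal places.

p(1.40) = -0.958400, p(1.50) = 0.062500
t₂ = 1.500000 − 0.062500·(1.500000 − 1.400000) / (0.062500 − (-0.958400)) = 1.500000 − (0.006250)/(1.020900) = 1.493878
p(1.493878) = -0.007399
t₃ = 1.493878 − (-0.007399)·(1.493878 − 1.500000) / (-0.007399 − 0.062500) = 1.493878 − (0.000045)/(-0.069899) = 1.494526

1.4939, 1.4945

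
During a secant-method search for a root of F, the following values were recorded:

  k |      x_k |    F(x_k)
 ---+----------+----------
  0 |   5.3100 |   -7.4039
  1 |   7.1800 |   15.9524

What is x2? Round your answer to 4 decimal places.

5.9028

x2 = 7.1800 − 15.9524·(7.1800 − 5.3100) / (15.9524 − (-7.4039))
   = 7.1800 − (29.830988)/(23.356300) = 5.902786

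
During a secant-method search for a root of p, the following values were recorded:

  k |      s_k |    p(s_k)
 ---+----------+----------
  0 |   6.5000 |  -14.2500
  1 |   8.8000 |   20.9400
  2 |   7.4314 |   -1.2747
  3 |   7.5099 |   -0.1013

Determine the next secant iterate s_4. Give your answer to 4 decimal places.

7.5167

s_4 = 7.5099 − (-0.1013)·(7.5099 − 7.4314) / (-0.1013 − (-1.2747))
   = 7.5099 − (-0.007952)/(1.173400) = 7.516677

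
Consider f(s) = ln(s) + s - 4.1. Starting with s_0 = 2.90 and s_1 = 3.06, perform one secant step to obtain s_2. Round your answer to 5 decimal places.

f(2.90) = -0.1352893, f(3.06) = 0.0784149
s_2 = 3.0600000 − 0.0784149·(3.0600000 − 2.9000000) / (0.0784149 − (-0.1352893)) = 3.0600000 − (0.0125464)/(0.2137042) = 3.0012909

3.00129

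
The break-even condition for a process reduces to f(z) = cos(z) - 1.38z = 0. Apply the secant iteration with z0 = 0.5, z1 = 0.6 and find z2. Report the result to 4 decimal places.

0.5986

f(0.5) = 0.187583, f(0.6) = -0.002664
z2 = 0.600000 − (-0.002664)·(0.600000 − 0.500000) / (-0.002664 − 0.187583) = 0.600000 − (-0.000266)/(-0.190247) = 0.598600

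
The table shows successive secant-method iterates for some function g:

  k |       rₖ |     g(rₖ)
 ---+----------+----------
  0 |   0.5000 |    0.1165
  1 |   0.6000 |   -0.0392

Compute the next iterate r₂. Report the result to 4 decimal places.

r₂ = 0.6000 − (-0.0392)·(0.6000 − 0.5000) / (-0.0392 − 0.1165)
   = 0.6000 − (-0.003920)/(-0.155700) = 0.574823

0.5748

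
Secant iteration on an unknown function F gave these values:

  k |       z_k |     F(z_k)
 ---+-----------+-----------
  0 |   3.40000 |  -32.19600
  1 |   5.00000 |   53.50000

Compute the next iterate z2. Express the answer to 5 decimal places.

z2 = 5.00000 − 53.50000·(5.00000 − 3.40000) / (53.50000 − (-32.19600))
   = 5.00000 − (85.6000000)/(85.6960000) = 4.0011202

4.00112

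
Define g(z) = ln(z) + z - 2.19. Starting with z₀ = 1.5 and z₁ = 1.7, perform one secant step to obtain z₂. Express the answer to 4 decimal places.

g(1.5) = -0.284535, g(1.7) = 0.040628
z₂ = 1.700000 − 0.040628·(1.700000 − 1.500000) / (0.040628 − (-0.284535)) = 1.700000 − (0.008126)/(0.325163) = 1.675011

1.6750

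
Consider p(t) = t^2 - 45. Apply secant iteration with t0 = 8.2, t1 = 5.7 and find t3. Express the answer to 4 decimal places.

6.7171

p(8.2) = 22.240000, p(5.7) = -12.510000
t2 = 5.700000 − (-12.510000)·(5.700000 − 8.200000) / (-12.510000 − 22.240000) = 5.700000 − (31.275000)/(-34.750000) = 6.600000
p(6.600000) = -1.440000
t3 = 6.600000 − (-1.440000)·(6.600000 − 5.700000) / (-1.440000 − (-12.510000)) = 6.600000 − (-1.296000)/(11.070000) = 6.717073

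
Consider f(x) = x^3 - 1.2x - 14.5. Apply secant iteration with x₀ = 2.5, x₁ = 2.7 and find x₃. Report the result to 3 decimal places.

f(2.5) = -1.87500, f(2.7) = 1.94300
x₂ = 2.70000 − 1.94300·(2.70000 − 2.50000) / (1.94300 − (-1.87500)) = 2.70000 − (0.38860)/(3.81800) = 2.59822
f(2.59822) = -0.07796
x₃ = 2.59822 − (-0.07796)·(2.59822 − 2.70000) / (-0.07796 − 1.94300) = 2.59822 − (0.00793)/(-2.02096) = 2.60215

2.602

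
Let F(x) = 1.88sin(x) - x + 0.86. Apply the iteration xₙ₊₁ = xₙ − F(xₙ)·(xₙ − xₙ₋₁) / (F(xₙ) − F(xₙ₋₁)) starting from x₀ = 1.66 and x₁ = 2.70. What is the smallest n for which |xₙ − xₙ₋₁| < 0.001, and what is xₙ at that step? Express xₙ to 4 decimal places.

F(1.66) = 1.072525, F(2.70) = -1.036526
x₂ = 2.700000 − (-1.036526)·(1.040000)/(-2.109051) = 2.188876;  |Δ| = 0.511124
F(2.188876) = 0.203311
x₃ = 2.188876 − 0.203311·(-0.511124)/(1.239836) = 2.272691;  |Δ| = 0.083815
F(2.272691) = 0.022915
x₄ = 2.272691 − 0.022915·(0.083815)/(-0.180395) = 2.283338;  |Δ| = 0.010647
F(2.283338) = -0.000736
x₅ = 2.283338 − (-0.000736)·(0.010647)/(-0.023652) = 2.283006;  |Δ| = 0.000331
|x₅ − x₄| = 0.000331 < 0.001

n = 5, xₙ = 2.2830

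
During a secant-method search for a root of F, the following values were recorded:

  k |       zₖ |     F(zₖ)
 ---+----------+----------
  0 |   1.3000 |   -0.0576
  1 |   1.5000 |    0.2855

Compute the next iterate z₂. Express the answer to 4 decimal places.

1.3336

z₂ = 1.5000 − 0.2855·(1.5000 − 1.3000) / (0.2855 − (-0.0576))
   = 1.5000 − (0.057100)/(0.343100) = 1.333576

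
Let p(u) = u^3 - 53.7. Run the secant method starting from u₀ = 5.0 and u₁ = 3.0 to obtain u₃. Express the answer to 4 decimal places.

3.8292

p(5.0) = 71.300000, p(3.0) = -26.700000
u₂ = 3.000000 − (-26.700000)·(3.000000 − 5.000000) / (-26.700000 − 71.300000) = 3.000000 − (53.400000)/(-98.000000) = 3.544898
p(3.544898) = -9.153743
u₃ = 3.544898 − (-9.153743)·(3.544898 − 3.000000) / (-9.153743 − (-26.700000)) = 3.544898 − (-4.987856)/(17.546257) = 3.829167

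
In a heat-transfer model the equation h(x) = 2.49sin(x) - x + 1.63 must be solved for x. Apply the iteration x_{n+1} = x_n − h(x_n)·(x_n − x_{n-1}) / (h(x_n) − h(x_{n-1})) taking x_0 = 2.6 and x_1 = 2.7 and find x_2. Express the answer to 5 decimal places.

h(2.6) = 0.3135984, h(2.7) = -0.0058241
x_2 = 2.7000000 − (-0.0058241)·(2.7000000 − 2.6000000) / (-0.0058241 − 0.3135984) = 2.7000000 − (-0.0005824)/(-0.3194225) = 2.6981767

2.69818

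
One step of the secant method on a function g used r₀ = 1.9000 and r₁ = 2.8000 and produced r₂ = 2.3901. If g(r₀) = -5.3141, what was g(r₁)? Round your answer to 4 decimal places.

The secant line through (1.9000, -5.3141) and (2.8000, g(r₁)) crosses zero at r₂ = 2.3901.
So (1.9000, -5.3141), (2.8000, g(r₁)), (2.3901, 0) are collinear:
g(r₁) = -5.3141 · (2.8000 − 2.3901) / (1.9000 − 2.3901) = -5.3141 · (0.409900)/(-0.490100) = 4.444500

4.4445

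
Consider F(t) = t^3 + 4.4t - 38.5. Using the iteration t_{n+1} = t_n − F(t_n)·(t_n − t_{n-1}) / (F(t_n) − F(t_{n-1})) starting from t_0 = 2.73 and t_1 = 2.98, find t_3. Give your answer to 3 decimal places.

2.945

F(2.73) = -6.14158, F(2.98) = 1.07559
t_2 = 2.98000 − 1.07559·(2.98000 − 2.73000) / (1.07559 − (-6.14158)) = 2.98000 − (0.26890)/(7.21717) = 2.94274
F(2.94274) = -0.06858
t_3 = 2.94274 − (-0.06858)·(2.94274 − 2.98000) / (-0.06858 − 1.07559) = 2.94274 − (0.00256)/(-1.14418) = 2.94498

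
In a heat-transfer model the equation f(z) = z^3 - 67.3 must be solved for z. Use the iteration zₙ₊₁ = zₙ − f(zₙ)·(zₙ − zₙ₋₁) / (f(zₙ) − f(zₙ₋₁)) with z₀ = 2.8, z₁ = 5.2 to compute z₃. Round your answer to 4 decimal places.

3.9820

f(2.8) = -45.348000, f(5.2) = 73.308000
z₂ = 5.200000 − 73.308000·(5.200000 − 2.800000) / (73.308000 − (-45.348000)) = 5.200000 − (175.939200)/(118.656000) = 3.717233
f(3.717233) = -15.935939
z₃ = 3.717233 − (-15.935939)·(3.717233 − 5.200000) / (-15.935939 − 73.308000) = 3.717233 − (23.629284)/(-89.243939) = 3.982005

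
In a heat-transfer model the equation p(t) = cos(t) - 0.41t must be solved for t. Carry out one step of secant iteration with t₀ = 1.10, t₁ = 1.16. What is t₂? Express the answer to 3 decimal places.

p(1.10) = 0.00260, p(1.16) = -0.07626
t₂ = 1.16000 − (-0.07626)·(1.16000 − 1.10000) / (-0.07626 − 0.00260) = 1.16000 − (-0.00458)/(-0.07886) = 1.10198

1.102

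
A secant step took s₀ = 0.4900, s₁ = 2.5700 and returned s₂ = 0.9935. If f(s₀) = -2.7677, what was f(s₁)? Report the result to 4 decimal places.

The secant line through (0.4900, -2.7677) and (2.5700, f(s₁)) crosses zero at s₂ = 0.9935.
So (0.4900, -2.7677), (2.5700, f(s₁)), (0.9935, 0) are collinear:
f(s₁) = -2.7677 · (2.5700 − 0.9935) / (0.4900 − 0.9935) = -2.7677 · (1.576500)/(-0.503500) = 8.665897

8.6659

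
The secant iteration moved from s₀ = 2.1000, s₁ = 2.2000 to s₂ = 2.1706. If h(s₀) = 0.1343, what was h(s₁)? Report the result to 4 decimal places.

The secant line through (2.1000, 0.1343) and (2.2000, h(s₁)) crosses zero at s₂ = 2.1706.
So (2.1000, 0.1343), (2.2000, h(s₁)), (2.1706, 0) are collinear:
h(s₁) = 0.1343 · (2.2000 − 2.1706) / (2.1000 − 2.1706) = 0.1343 · (0.029400)/(-0.070600) = -0.055927

-0.0559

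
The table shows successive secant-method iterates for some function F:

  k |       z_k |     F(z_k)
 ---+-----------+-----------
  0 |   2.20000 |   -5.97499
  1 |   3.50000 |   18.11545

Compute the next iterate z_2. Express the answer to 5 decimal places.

2.52243

z_2 = 3.50000 − 18.11545·(3.50000 − 2.20000) / (18.11545 − (-5.97499))
   = 3.50000 − (23.5500850)/(24.0904400) = 2.5224303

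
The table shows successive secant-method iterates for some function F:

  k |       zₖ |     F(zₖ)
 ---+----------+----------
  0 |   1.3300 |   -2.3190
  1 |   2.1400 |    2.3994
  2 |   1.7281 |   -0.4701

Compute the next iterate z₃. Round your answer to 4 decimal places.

z₃ = 1.7281 − (-0.4701)·(1.7281 − 2.1400) / (-0.4701 − 2.3994)
   = 1.7281 − (0.193634)/(-2.869500) = 1.795580

1.7956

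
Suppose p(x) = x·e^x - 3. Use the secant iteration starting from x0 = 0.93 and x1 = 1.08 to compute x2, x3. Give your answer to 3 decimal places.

p(0.93) = -0.64291, p(1.08) = 0.18025
x2 = 1.08000 − 0.18025·(1.08000 − 0.93000) / (0.18025 − (-0.64291)) = 1.08000 − (0.02704)/(0.82316) = 1.04715
p(1.04715) = -0.01611
x3 = 1.04715 − (-0.01611)·(1.04715 − 1.08000) / (-0.01611 − 0.18025) = 1.04715 − (0.00053)/(-0.19636) = 1.04985

1.047, 1.050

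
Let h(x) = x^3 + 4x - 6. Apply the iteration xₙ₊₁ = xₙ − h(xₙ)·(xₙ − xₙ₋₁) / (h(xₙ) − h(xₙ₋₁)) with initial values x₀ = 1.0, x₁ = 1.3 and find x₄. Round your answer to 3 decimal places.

h(1.0) = -1.00000, h(1.3) = 1.39700
x₂ = 1.30000 − 1.39700·(1.30000 − 1.00000) / (1.39700 − (-1.00000)) = 1.30000 − (0.41910)/(2.39700) = 1.12516
h(1.12516) = -0.07495
x₃ = 1.12516 − (-0.07495)·(1.12516 − 1.30000) / (-0.07495 − 1.39700) = 1.12516 − (0.01310)/(-1.47195) = 1.13406
h(1.13406) = -0.00526
x₄ = 1.13406 − (-0.00526)·(1.13406 − 1.12516) / (-0.00526 − (-0.07495)) = 1.13406 − (-0.00005)/(0.06969) = 1.13473

1.135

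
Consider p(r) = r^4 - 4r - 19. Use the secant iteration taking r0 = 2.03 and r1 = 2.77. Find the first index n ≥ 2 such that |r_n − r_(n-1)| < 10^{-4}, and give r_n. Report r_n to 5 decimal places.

n = 6, r_n = 2.30482

p(2.03) = -10.1381832, p(2.77) = 28.7933944
r2 = 2.7700000 − 28.7933944·(0.7400000)/(38.9315776) = 2.2227036;  |Δ| = 0.5472964
p(2.2227036) = -3.4831502
r3 = 2.2227036 − (-3.4831502)·(-0.5472964)/(-32.2765446) = 2.2817656;  |Δ| = 0.0590619
p(2.2817656) = -1.0198984
r4 = 2.2817656 − (-1.0198984)·(0.0590619)/(2.4632518) = 2.3062199;  |Δ| = 0.0244543
p(2.3062199) = 0.0631602
r5 = 2.3062199 − 0.0631602·(0.0244543)/(1.0830586) = 2.3047938;  |Δ| = 0.0014261
p(2.3047938) = -0.0010402
r6 = 2.3047938 − (-0.0010402)·(-0.0014261)/(-0.0642004) = 2.3048169;  |Δ| = 0.0000231
|r6 − r5| = 0.0000231 < 10^{-4}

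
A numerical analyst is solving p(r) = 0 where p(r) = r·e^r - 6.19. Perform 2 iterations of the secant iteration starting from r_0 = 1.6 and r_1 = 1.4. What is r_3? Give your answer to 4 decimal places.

p(1.6) = 1.734852, p(1.4) = -0.512720
r_2 = 1.400000 − (-0.512720)·(1.400000 − 1.600000) / (-0.512720 − 1.734852) = 1.400000 − (0.102544)/(-2.247572) = 1.445624
p(1.445624) = -0.054045
r_3 = 1.445624 − (-0.054045)·(1.445624 − 1.400000) / (-0.054045 − (-0.512720)) = 1.445624 − (-0.002466)/(0.458675) = 1.451000

1.4510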